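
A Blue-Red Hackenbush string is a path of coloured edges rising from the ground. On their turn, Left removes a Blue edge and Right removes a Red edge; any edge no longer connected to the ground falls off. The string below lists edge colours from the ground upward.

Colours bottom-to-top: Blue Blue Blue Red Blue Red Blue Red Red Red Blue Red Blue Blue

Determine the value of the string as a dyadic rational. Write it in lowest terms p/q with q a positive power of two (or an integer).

step 1: add Blue to get B; options L={ 0 } R={ · } — 1
step 2: add Blue to get BB; options L={ 0; 1 } R={ · } — 2
step 3: add Blue to get BBB; options L={ 0; 1; 2 } R={ · } — 3
step 4: add Red to get BBBR; options L={ 0; 1; 2 } R={ 3 } — 5/2
step 5: add Blue to get BBBRB; options L={ 0; 1; 2; 5/2 } R={ 3 } — 11/4
step 6: add Red to get BBBRBR; options L={ 0; 1; 2; 5/2 } R={ 11/4; 3 } — 21/8
step 7: add Blue to get BBBRBRB; options L={ 0; 1; 2; 5/2; 21/8 } R={ 11/4; 3 } — 43/16
step 8: add Red to get BBBRBRBR; options L={ 0; 1; 2; 5/2; 21/8 } R={ 43/16; 11/4; 3 } — 85/32
step 9: add Red to get BBBRBRBRR; options L={ 0; 1; 2; 5/2; 21/8 } R={ 85/32; 43/16; 11/4; 3 } — 169/64
step 10: add Red to get BBBRBRBRRR; options L={ 0; 1; 2; 5/2; 21/8 } R={ 169/64; 85/32; 43/16; 11/4; 3 } — 337/128
step 11: add Blue to get BBBRBRBRRRB; options L={ 0; 1; 2; 5/2; 21/8; 337/128 } R={ 169/64; 85/32; 43/16; 11/4; 3 } — 675/256
step 12: add Red to get BBBRBRBRRRBR; options L={ 0; 1; 2; 5/2; 21/8; 337/128 } R={ 675/256; 169/64; 85/32; 43/16; 11/4; 3 } — 1349/512
step 13: add Blue to get BBBRBRBRRRBRB; options L={ 0; 1; 2; 5/2; 21/8; 337/128; 1349/512 } R={ 675/256; 169/64; 85/32; 43/16; 11/4; 3 } — 2699/1024
step 14: add Blue to get BBBRBRBRRRBRBB; options L={ 0; 1; 2; 5/2; 21/8; 337/128; 1349/512; 2699/1024 } R={ 675/256; 169/64; 85/32; 43/16; 11/4; 3 } — 5399/2048

5399/2048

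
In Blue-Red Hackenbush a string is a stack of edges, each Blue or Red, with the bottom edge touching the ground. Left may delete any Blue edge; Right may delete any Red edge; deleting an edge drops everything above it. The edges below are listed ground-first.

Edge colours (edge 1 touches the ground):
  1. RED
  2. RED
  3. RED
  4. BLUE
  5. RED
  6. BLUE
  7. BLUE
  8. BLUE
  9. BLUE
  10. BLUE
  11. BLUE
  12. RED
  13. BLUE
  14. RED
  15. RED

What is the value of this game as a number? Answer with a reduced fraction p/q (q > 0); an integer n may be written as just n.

step 1: add RED to get R; options L={ none } R={ 0 } = -1
step 2: add RED to get RR; options L={ none } R={ -1 0 } = -2
step 3: add RED to get RRR; options L={ none } R={ -2 -1 0 } = -3
step 4: add BLUE to get RRRB; options L={ -3 } R={ -2 -1 0 } = -5/2
step 5: add RED to get RRRBR; options L={ -3 } R={ -5/2 -2 -1 0 } = -11/4
step 6: add BLUE to get RRRBRB; options L={ -3 -11/4 } R={ -5/2 -2 -1 0 } = -21/8
step 7: add BLUE to get RRRBRBB; options L={ -3 -11/4 -21/8 } R={ -5/2 -2 -1 0 } = -41/16
step 8: add BLUE to get RRRBRBBB; options L={ -3 -11/4 -21/8 -41/16 } R={ -5/2 -2 -1 0 } = -81/32
step 9: add BLUE to get RRRBRBBBB; options L={ -3 -11/4 -21/8 -41/16 -81/32 } R={ -5/2 -2 -1 0 } = -161/64
step 10: add BLUE to get RRRBRBBBBB; options L={ -3 -11/4 -21/8 -41/16 -81/32 -161/64 } R={ -5/2 -2 -1 0 } = -321/128
step 11: add BLUE to get RRRBRBBBBBB; options L={ -3 -11/4 -21/8 -41/16 -81/32 -161/64 -321/128 } R={ -5/2 -2 -1 0 } = -641/256
step 12: add RED to get RRRBRBBBBBBR; options L={ -3 -11/4 -21/8 -41/16 -81/32 -161/64 -321/128 } R={ -641/256 -5/2 -2 -1 0 } = -1283/512
step 13: add BLUE to get RRRBRBBBBBBRB; options L={ -3 -11/4 -21/8 -41/16 -81/32 -161/64 -321/128 -1283/512 } R={ -641/256 -5/2 -2 -1 0 } = -2565/1024
step 14: add RED to get RRRBRBBBBBBRBR; options L={ -3 -11/4 -21/8 -41/16 -81/32 -161/64 -321/128 -1283/512 } R={ -2565/1024 -641/256 -5/2 -2 -1 0 } = -5131/2048
step 15: add RED to get RRRBRBBBBBBRBRR; options L={ -3 -11/4 -21/8 -41/16 -81/32 -161/64 -321/128 -1283/512 } R={ -5131/2048 -2565/1024 -641/256 -5/2 -2 -1 0 } = -10263/4096

-10263/4096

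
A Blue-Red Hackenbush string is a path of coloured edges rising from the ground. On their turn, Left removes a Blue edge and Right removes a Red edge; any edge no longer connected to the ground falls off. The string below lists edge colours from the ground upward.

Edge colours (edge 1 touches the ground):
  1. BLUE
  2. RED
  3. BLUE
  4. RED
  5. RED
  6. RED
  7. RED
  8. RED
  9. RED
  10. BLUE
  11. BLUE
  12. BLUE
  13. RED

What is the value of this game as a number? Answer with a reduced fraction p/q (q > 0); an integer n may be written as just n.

2077/4096

Build val(s[:k]) for k = 1..13, string s = BLUE RED BLUE RED RED RED RED RED RED BLUE BLUE BLUE RED.
edge 1 of 13 (BLUE): { 0 | — } ⇒ 1
edge 2 of 13 (RED): { 0 | 1 } ⇒ 1/2
edge 3 of 13 (BLUE): { 0,1/2 | 1 } ⇒ 3/4
edge 4 of 13 (RED): { 0,1/2 | 3/4,1 } ⇒ 5/8
edge 5 of 13 (RED): { 0,1/2 | 5/8,3/4,1 } ⇒ 9/16
edge 6 of 13 (RED): { 0,1/2 | 9/16,5/8,3/4,1 } ⇒ 17/32
edge 7 of 13 (RED): { 0,1/2 | 17/32,9/16,5/8,3/4,1 } ⇒ 33/64
edge 8 of 13 (RED): { 0,1/2 | 33/64,17/32,9/16,5/8,3/4,1 } ⇒ 65/128
edge 9 of 13 (RED): { 0,1/2 | 65/128,33/64,17/32,9/16,5/8,3/4,1 } ⇒ 129/256
edge 10 of 13 (BLUE): { 0,1/2,129/256 | 65/128,33/64,17/32,9/16,5/8,3/4,1 } ⇒ 259/512
edge 11 of 13 (BLUE): { 0,1/2,129/256,259/512 | 65/128,33/64,17/32,9/16,5/8,3/4,1 } ⇒ 519/1024
edge 12 of 13 (BLUE): { 0,1/2,129/256,259/512,519/1024 | 65/128,33/64,17/32,9/16,5/8,3/4,1 } ⇒ 1039/2048
edge 13 of 13 (RED): { 0,1/2,129/256,259/512,519/1024 | 1039/2048,65/128,33/64,17/32,9/16,5/8,3/4,1 } ⇒ 2077/4096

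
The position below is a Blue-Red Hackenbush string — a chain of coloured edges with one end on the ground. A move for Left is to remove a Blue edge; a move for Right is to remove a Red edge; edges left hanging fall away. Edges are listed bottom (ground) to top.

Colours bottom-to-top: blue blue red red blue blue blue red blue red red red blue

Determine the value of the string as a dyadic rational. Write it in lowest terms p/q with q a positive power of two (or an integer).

2979/2048

Prefix values for blue blue red red blue blue blue red blue red red red blue via {L|R} + simplicity:
v(b) = { 0 |  } = 1
v(bb) = { 0 1 |  } = 2
v(bbr) = { 0 1 | 2 } = 3/2
v(bbrr) = { 0 1 | 3/2 2 } = 5/4
v(bbrrb) = { 0 1 5/4 | 3/2 2 } = 11/8
v(bbrrbb) = { 0 1 5/4 11/8 | 3/2 2 } = 23/16
v(bbrrbbb) = { 0 1 5/4 11/8 23/16 | 3/2 2 } = 47/32
v(bbrrbbbr) = { 0 1 5/4 11/8 23/16 | 47/32 3/2 2 } = 93/64
v(bbrrbbbrb) = { 0 1 5/4 11/8 23/16 93/64 | 47/32 3/2 2 } = 187/128
v(bbrrbbbrbr) = { 0 1 5/4 11/8 23/16 93/64 | 187/128 47/32 3/2 2 } = 373/256
v(bbrrbbbrbrr) = { 0 1 5/4 11/8 23/16 93/64 | 373/256 187/128 47/32 3/2 2 } = 745/512
v(bbrrbbbrbrrr) = { 0 1 5/4 11/8 23/16 93/64 | 745/512 373/256 187/128 47/32 3/2 2 } = 1489/1024
v(bbrrbbbrbrrrb) = { 0 1 5/4 11/8 23/16 93/64 1489/1024 | 745/512 373/256 187/128 47/32 3/2 2 } = 2979/2048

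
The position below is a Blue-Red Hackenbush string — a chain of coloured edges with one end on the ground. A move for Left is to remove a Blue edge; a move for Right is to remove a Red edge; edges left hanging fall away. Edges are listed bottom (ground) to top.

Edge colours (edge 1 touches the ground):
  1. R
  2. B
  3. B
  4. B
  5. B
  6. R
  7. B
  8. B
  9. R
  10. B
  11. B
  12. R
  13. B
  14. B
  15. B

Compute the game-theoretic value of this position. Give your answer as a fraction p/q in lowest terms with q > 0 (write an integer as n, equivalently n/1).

R: Left {  }, Right { 0 } so simplest -1
RB: Left { -1 }, Right { 0 } so simplest -1/2
RBB: Left { -1; -1/2 }, Right { 0 } so simplest -1/4
RBBB: Left { -1; -1/2; -1/4 }, Right { 0 } so simplest -1/8
RBBBB: Left { -1; -1/2; -1/4; -1/8 }, Right { 0 } so simplest -1/16
RBBBBR: Left { -1; -1/2; -1/4; -1/8 }, Right { -1/16; 0 } so simplest -3/32
RBBBBRB: Left { -1; -1/2; -1/4; -1/8; -3/32 }, Right { -1/16; 0 } so simplest -5/64
RBBBBRBB: Left { -1; -1/2; -1/4; -1/8; -3/32; -5/64 }, Right { -1/16; 0 } so simplest -9/128
RBBBBRBBR: Left { -1; -1/2; -1/4; -1/8; -3/32; -5/64 }, Right { -9/128; -1/16; 0 } so simplest -19/256
RBBBBRBBRB: Left { -1; -1/2; -1/4; -1/8; -3/32; -5/64; -19/256 }, Right { -9/128; -1/16; 0 } so simplest -37/512
RBBBBRBBRBB: Left { -1; -1/2; -1/4; -1/8; -3/32; -5/64; -19/256; -37/512 }, Right { -9/128; -1/16; 0 } so simplest -73/1024
RBBBBRBBRBBR: Left { -1; -1/2; -1/4; -1/8; -3/32; -5/64; -19/256; -37/512 }, Right { -73/1024; -9/128; -1/16; 0 } so simplest -147/2048
RBBBBRBBRBBRB: Left { -1; -1/2; -1/4; -1/8; -3/32; -5/64; -19/256; -37/512; -147/2048 }, Right { -73/1024; -9/128; -1/16; 0 } so simplest -293/4096
RBBBBRBBRBBRBB: Left { -1; -1/2; -1/4; -1/8; -3/32; -5/64; -19/256; -37/512; -147/2048; -293/4096 }, Right { -73/1024; -9/128; -1/16; 0 } so simplest -585/8192
RBBBBRBBRBBRBBB: Left { -1; -1/2; -1/4; -1/8; -3/32; -5/64; -19/256; -37/512; -147/2048; -293/4096; -585/8192 }, Right { -73/1024; -9/128; -1/16; 0 } so simplest -1169/16384

-1169/16384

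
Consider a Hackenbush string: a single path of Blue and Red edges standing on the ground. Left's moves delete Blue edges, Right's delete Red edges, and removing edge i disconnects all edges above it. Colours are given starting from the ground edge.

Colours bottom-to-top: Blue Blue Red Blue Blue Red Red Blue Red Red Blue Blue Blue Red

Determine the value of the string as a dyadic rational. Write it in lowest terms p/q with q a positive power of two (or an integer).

step 1: add Blue to get B; options L={ 0 } R={ (no moves) } = 1
step 2: add Blue to get BB; options L={ 0 1 } R={ (no moves) } = 2
step 3: add Red to get BBR; options L={ 0 1 } R={ 2 } = 3/2
step 4: add Blue to get BBRB; options L={ 0 1 3/2 } R={ 2 } = 7/4
step 5: add Blue to get BBRBB; options L={ 0 1 3/2 7/4 } R={ 2 } = 15/8
step 6: add Red to get BBRBBR; options L={ 0 1 3/2 7/4 } R={ 15/8 2 } = 29/16
step 7: add Red to get BBRBBRR; options L={ 0 1 3/2 7/4 } R={ 29/16 15/8 2 } = 57/32
step 8: add Blue to get BBRBBRRB; options L={ 0 1 3/2 7/4 57/32 } R={ 29/16 15/8 2 } = 115/64
step 9: add Red to get BBRBBRRBR; options L={ 0 1 3/2 7/4 57/32 } R={ 115/64 29/16 15/8 2 } = 229/128
step 10: add Red to get BBRBBRRBRR; options L={ 0 1 3/2 7/4 57/32 } R={ 229/128 115/64 29/16 15/8 2 } = 457/256
step 11: add Blue to get BBRBBRRBRRB; options L={ 0 1 3/2 7/4 57/32 457/256 } R={ 229/128 115/64 29/16 15/8 2 } = 915/512
step 12: add Blue to get BBRBBRRBRRBB; options L={ 0 1 3/2 7/4 57/32 457/256 915/512 } R={ 229/128 115/64 29/16 15/8 2 } = 1831/1024
step 13: add Blue to get BBRBBRRBRRBBB; options L={ 0 1 3/2 7/4 57/32 457/256 915/512 1831/1024 } R={ 229/128 115/64 29/16 15/8 2 } = 3663/2048
step 14: add Red to get BBRBBRRBRRBBBR; options L={ 0 1 3/2 7/4 57/32 457/256 915/512 1831/1024 } R={ 3663/2048 229/128 115/64 29/16 15/8 2 } = 7325/4096

7325/4096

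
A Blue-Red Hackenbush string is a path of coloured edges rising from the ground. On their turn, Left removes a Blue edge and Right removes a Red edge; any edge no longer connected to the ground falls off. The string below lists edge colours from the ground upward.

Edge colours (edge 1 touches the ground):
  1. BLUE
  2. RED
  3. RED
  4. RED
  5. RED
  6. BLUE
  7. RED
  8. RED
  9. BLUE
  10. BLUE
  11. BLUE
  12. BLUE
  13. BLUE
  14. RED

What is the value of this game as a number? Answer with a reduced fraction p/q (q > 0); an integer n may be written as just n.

637/8192

Prefix values for BLUE RED RED RED RED BLUE RED RED BLUE BLUE BLUE BLUE BLUE RED via {L|R} + simplicity:
val(B) = { 0 |  } gives 1
val(BR) = { 0 | 1 } gives 1/2
val(BRR) = { 0 | 1/2, 1 } gives 1/4
val(BRRR) = { 0 | 1/4, 1/2, 1 } gives 1/8
val(BRRRR) = { 0 | 1/8, 1/4, 1/2, 1 } gives 1/16
val(BRRRRB) = { 0, 1/16 | 1/8, 1/4, 1/2, 1 } gives 3/32
val(BRRRRBR) = { 0, 1/16 | 3/32, 1/8, 1/4, 1/2, 1 } gives 5/64
val(BRRRRBRR) = { 0, 1/16 | 5/64, 3/32, 1/8, 1/4, 1/2, 1 } gives 9/128
val(BRRRRBRRB) = { 0, 1/16, 9/128 | 5/64, 3/32, 1/8, 1/4, 1/2, 1 } gives 19/256
val(BRRRRBRRBB) = { 0, 1/16, 9/128, 19/256 | 5/64, 3/32, 1/8, 1/4, 1/2, 1 } gives 39/512
val(BRRRRBRRBBB) = { 0, 1/16, 9/128, 19/256, 39/512 | 5/64, 3/32, 1/8, 1/4, 1/2, 1 } gives 79/1024
val(BRRRRBRRBBBB) = { 0, 1/16, 9/128, 19/256, 39/512, 79/1024 | 5/64, 3/32, 1/8, 1/4, 1/2, 1 } gives 159/2048
val(BRRRRBRRBBBBB) = { 0, 1/16, 9/128, 19/256, 39/512, 79/1024, 159/2048 | 5/64, 3/32, 1/8, 1/4, 1/2, 1 } gives 319/4096
val(BRRRRBRRBBBBBR) = { 0, 1/16, 9/128, 19/256, 39/512, 79/1024, 159/2048 | 319/4096, 5/64, 3/32, 1/8, 1/4, 1/2, 1 } gives 637/8192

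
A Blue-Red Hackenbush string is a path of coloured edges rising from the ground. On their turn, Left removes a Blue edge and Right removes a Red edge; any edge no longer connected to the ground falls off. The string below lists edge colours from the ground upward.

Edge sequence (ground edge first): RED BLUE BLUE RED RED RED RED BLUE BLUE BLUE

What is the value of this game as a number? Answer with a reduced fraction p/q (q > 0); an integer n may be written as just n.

R: Left { · }, Right { 0 } => simplest -1
RB: Left { -1 }, Right { 0 } => simplest -1/2
RBB: Left { -1, -1/2 }, Right { 0 } => simplest -1/4
RBBR: Left { -1, -1/2 }, Right { -1/4, 0 } => simplest -3/8
RBBRR: Left { -1, -1/2 }, Right { -3/8, -1/4, 0 } => simplest -7/16
RBBRRR: Left { -1, -1/2 }, Right { -7/16, -3/8, -1/4, 0 } => simplest -15/32
RBBRRRR: Left { -1, -1/2 }, Right { -15/32, -7/16, -3/8, -1/4, 0 } => simplest -31/64
RBBRRRRB: Left { -1, -1/2, -31/64 }, Right { -15/32, -7/16, -3/8, -1/4, 0 } => simplest -61/128
RBBRRRRBB: Left { -1, -1/2, -31/64, -61/128 }, Right { -15/32, -7/16, -3/8, -1/4, 0 } => simplest -121/256
RBBRRRRBBB: Left { -1, -1/2, -31/64, -61/128, -121/256 }, Right { -15/32, -7/16, -3/8, -1/4, 0 } => simplest -241/512

-241/512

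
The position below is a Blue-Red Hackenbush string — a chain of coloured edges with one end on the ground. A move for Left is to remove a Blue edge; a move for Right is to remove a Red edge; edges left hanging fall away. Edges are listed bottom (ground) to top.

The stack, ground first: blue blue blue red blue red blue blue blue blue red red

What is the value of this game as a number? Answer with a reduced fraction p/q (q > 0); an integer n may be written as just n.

b: Left { 0 }, Right { — } = simplest 1
bb: Left { 0; 1 }, Right { — } = simplest 2
bbb: Left { 0; 1; 2 }, Right { — } = simplest 3
bbbr: Left { 0; 1; 2 }, Right { 3 } = simplest 5/2
bbbrb: Left { 0; 1; 2; 5/2 }, Right { 3 } = simplest 11/4
bbbrbr: Left { 0; 1; 2; 5/2 }, Right { 11/4; 3 } = simplest 21/8
bbbrbrb: Left { 0; 1; 2; 5/2; 21/8 }, Right { 11/4; 3 } = simplest 43/16
bbbrbrbb: Left { 0; 1; 2; 5/2; 21/8; 43/16 }, Right { 11/4; 3 } = simplest 87/32
bbbrbrbbb: Left { 0; 1; 2; 5/2; 21/8; 43/16; 87/32 }, Right { 11/4; 3 } = simplest 175/64
bbbrbrbbbb: Left { 0; 1; 2; 5/2; 21/8; 43/16; 87/32; 175/64 }, Right { 11/4; 3 } = simplest 351/128
bbbrbrbbbbr: Left { 0; 1; 2; 5/2; 21/8; 43/16; 87/32; 175/64 }, Right { 351/128; 11/4; 3 } = simplest 701/256
bbbrbrbbbbrr: Left { 0; 1; 2; 5/2; 21/8; 43/16; 87/32; 175/64 }, Right { 701/256; 351/128; 11/4; 3 } = simplest 1401/512

1401/512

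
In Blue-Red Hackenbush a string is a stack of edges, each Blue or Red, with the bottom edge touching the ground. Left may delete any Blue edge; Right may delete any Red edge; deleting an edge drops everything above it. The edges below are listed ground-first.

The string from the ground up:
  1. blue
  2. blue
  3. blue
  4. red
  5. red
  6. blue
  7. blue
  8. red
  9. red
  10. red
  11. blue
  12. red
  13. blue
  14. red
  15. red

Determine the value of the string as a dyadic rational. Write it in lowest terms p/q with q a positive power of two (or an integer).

9769/4096

edge 1 of 15 (blue): { 0 |  } = 1
edge 2 of 15 (blue): { 0; 1 |  } = 2
edge 3 of 15 (blue): { 0; 1; 2 |  } = 3
edge 4 of 15 (red): { 0; 1; 2 | 3 } = 5/2
edge 5 of 15 (red): { 0; 1; 2 | 5/2; 3 } = 9/4
edge 6 of 15 (blue): { 0; 1; 2; 9/4 | 5/2; 3 } = 19/8
edge 7 of 15 (blue): { 0; 1; 2; 9/4; 19/8 | 5/2; 3 } = 39/16
edge 8 of 15 (red): { 0; 1; 2; 9/4; 19/8 | 39/16; 5/2; 3 } = 77/32
edge 9 of 15 (red): { 0; 1; 2; 9/4; 19/8 | 77/32; 39/16; 5/2; 3 } = 153/64
edge 10 of 15 (red): { 0; 1; 2; 9/4; 19/8 | 153/64; 77/32; 39/16; 5/2; 3 } = 305/128
edge 11 of 15 (blue): { 0; 1; 2; 9/4; 19/8; 305/128 | 153/64; 77/32; 39/16; 5/2; 3 } = 611/256
edge 12 of 15 (red): { 0; 1; 2; 9/4; 19/8; 305/128 | 611/256; 153/64; 77/32; 39/16; 5/2; 3 } = 1221/512
edge 13 of 15 (blue): { 0; 1; 2; 9/4; 19/8; 305/128; 1221/512 | 611/256; 153/64; 77/32; 39/16; 5/2; 3 } = 2443/1024
edge 14 of 15 (red): { 0; 1; 2; 9/4; 19/8; 305/128; 1221/512 | 2443/1024; 611/256; 153/64; 77/32; 39/16; 5/2; 3 } = 4885/2048
edge 15 of 15 (red): { 0; 1; 2; 9/4; 19/8; 305/128; 1221/512 | 4885/2048; 2443/1024; 611/256; 153/64; 77/32; 39/16; 5/2; 3 } = 9769/4096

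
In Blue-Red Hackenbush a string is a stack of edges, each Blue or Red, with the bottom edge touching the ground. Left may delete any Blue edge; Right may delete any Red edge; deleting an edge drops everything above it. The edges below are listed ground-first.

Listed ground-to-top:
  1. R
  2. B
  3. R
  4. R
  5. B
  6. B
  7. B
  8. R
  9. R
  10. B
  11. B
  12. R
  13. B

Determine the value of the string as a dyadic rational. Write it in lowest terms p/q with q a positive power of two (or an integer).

step 1: add R to get R; options L={ · } R={ 0 } ⇒ -1
step 2: add B to get RB; options L={ -1 } R={ 0 } ⇒ -1/2
step 3: add R to get RBR; options L={ -1 } R={ -1/2,0 } ⇒ -3/4
step 4: add R to get RBRR; options L={ -1 } R={ -3/4,-1/2,0 } ⇒ -7/8
step 5: add B to get RBRRB; options L={ -1,-7/8 } R={ -3/4,-1/2,0 } ⇒ -13/16
step 6: add B to get RBRRBB; options L={ -1,-7/8,-13/16 } R={ -3/4,-1/2,0 } ⇒ -25/32
step 7: add B to get RBRRBBB; options L={ -1,-7/8,-13/16,-25/32 } R={ -3/4,-1/2,0 } ⇒ -49/64
step 8: add R to get RBRRBBBR; options L={ -1,-7/8,-13/16,-25/32 } R={ -49/64,-3/4,-1/2,0 } ⇒ -99/128
step 9: add R to get RBRRBBBRR; options L={ -1,-7/8,-13/16,-25/32 } R={ -99/128,-49/64,-3/4,-1/2,0 } ⇒ -199/256
step 10: add B to get RBRRBBBRRB; options L={ -1,-7/8,-13/16,-25/32,-199/256 } R={ -99/128,-49/64,-3/4,-1/2,0 } ⇒ -397/512
step 11: add B to get RBRRBBBRRBB; options L={ -1,-7/8,-13/16,-25/32,-199/256,-397/512 } R={ -99/128,-49/64,-3/4,-1/2,0 } ⇒ -793/1024
step 12: add R to get RBRRBBBRRBBR; options L={ -1,-7/8,-13/16,-25/32,-199/256,-397/512 } R={ -793/1024,-99/128,-49/64,-3/4,-1/2,0 } ⇒ -1587/2048
step 13: add B to get RBRRBBBRRBBRB; options L={ -1,-7/8,-13/16,-25/32,-199/256,-397/512,-1587/2048 } R={ -793/1024,-99/128,-49/64,-3/4,-1/2,0 } ⇒ -3173/4096

-3173/4096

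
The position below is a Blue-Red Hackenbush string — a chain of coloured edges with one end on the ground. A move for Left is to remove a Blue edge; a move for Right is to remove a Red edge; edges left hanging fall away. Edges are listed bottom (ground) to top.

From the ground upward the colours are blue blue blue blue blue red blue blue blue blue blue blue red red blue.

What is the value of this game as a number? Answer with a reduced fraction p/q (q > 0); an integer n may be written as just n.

5107/1024

Recurse on prefixes of the 15-edge string blue blue blue blue blue red blue blue blue blue blue blue red red blue:
step 1: add blue to get b; options L={ 0 } R={ · } => 1
step 2: add blue to get bb; options L={ 0, 1 } R={ · } => 2
step 3: add blue to get bbb; options L={ 0, 1, 2 } R={ · } => 3
step 4: add blue to get bbbb; options L={ 0, 1, 2, 3 } R={ · } => 4
step 5: add blue to get bbbbb; options L={ 0, 1, 2, 3, 4 } R={ · } => 5
step 6: add red to get bbbbbr; options L={ 0, 1, 2, 3, 4 } R={ 5 } => 9/2
step 7: add blue to get bbbbbrb; options L={ 0, 1, 2, 3, 4, 9/2 } R={ 5 } => 19/4
step 8: add blue to get bbbbbrbb; options L={ 0, 1, 2, 3, 4, 9/2, 19/4 } R={ 5 } => 39/8
step 9: add blue to get bbbbbrbbb; options L={ 0, 1, 2, 3, 4, 9/2, 19/4, 39/8 } R={ 5 } => 79/16
step 10: add blue to get bbbbbrbbbb; options L={ 0, 1, 2, 3, 4, 9/2, 19/4, 39/8, 79/16 } R={ 5 } => 159/32
step 11: add blue to get bbbbbrbbbbb; options L={ 0, 1, 2, 3, 4, 9/2, 19/4, 39/8, 79/16, 159/32 } R={ 5 } => 319/64
step 12: add blue to get bbbbbrbbbbbb; options L={ 0, 1, 2, 3, 4, 9/2, 19/4, 39/8, 79/16, 159/32, 319/64 } R={ 5 } => 639/128
step 13: add red to get bbbbbrbbbbbbr; options L={ 0, 1, 2, 3, 4, 9/2, 19/4, 39/8, 79/16, 159/32, 319/64 } R={ 639/128, 5 } => 1277/256
step 14: add red to get bbbbbrbbbbbbrr; options L={ 0, 1, 2, 3, 4, 9/2, 19/4, 39/8, 79/16, 159/32, 319/64 } R={ 1277/256, 639/128, 5 } => 2553/512
step 15: add blue to get bbbbbrbbbbbbrrb; options L={ 0, 1, 2, 3, 4, 9/2, 19/4, 39/8, 79/16, 159/32, 319/64, 2553/512 } R={ 1277/256, 639/128, 5 } => 5107/1024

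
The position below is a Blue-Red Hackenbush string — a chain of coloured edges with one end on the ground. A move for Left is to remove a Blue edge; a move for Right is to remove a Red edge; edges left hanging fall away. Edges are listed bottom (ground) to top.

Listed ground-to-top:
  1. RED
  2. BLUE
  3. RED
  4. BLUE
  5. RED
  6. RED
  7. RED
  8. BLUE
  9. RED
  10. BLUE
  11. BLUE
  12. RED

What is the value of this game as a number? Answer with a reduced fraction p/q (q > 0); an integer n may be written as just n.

-1491/2048

edge 1 of 12 (RED): { (no moves) | 0 } → -1
edge 2 of 12 (BLUE): { -1 | 0 } → -1/2
edge 3 of 12 (RED): { -1 | -1/2; 0 } → -3/4
edge 4 of 12 (BLUE): { -1; -3/4 | -1/2; 0 } → -5/8
edge 5 of 12 (RED): { -1; -3/4 | -5/8; -1/2; 0 } → -11/16
edge 6 of 12 (RED): { -1; -3/4 | -11/16; -5/8; -1/2; 0 } → -23/32
edge 7 of 12 (RED): { -1; -3/4 | -23/32; -11/16; -5/8; -1/2; 0 } → -47/64
edge 8 of 12 (BLUE): { -1; -3/4; -47/64 | -23/32; -11/16; -5/8; -1/2; 0 } → -93/128
edge 9 of 12 (RED): { -1; -3/4; -47/64 | -93/128; -23/32; -11/16; -5/8; -1/2; 0 } → -187/256
edge 10 of 12 (BLUE): { -1; -3/4; -47/64; -187/256 | -93/128; -23/32; -11/16; -5/8; -1/2; 0 } → -373/512
edge 11 of 12 (BLUE): { -1; -3/4; -47/64; -187/256; -373/512 | -93/128; -23/32; -11/16; -5/8; -1/2; 0 } → -745/1024
edge 12 of 12 (RED): { -1; -3/4; -47/64; -187/256; -373/512 | -745/1024; -93/128; -23/32; -11/16; -5/8; -1/2; 0 } → -1491/2048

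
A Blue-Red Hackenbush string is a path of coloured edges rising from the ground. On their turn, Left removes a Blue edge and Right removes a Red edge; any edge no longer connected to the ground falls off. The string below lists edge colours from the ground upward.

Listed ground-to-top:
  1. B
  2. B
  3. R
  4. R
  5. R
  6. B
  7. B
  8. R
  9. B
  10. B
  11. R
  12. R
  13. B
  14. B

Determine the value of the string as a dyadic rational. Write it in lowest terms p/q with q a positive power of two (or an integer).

4967/4096

Build G(s[:k]) for k = 1..14, string s = B B R R R B B R B B R R B B.
G(B) = { 0 | none } — 1
G(BB) = { 0; 1 | none } — 2
G(BBR) = { 0; 1 | 2 } — 3/2
G(BBRR) = { 0; 1 | 3/2; 2 } — 5/4
G(BBRRR) = { 0; 1 | 5/4; 3/2; 2 } — 9/8
G(BBRRRB) = { 0; 1; 9/8 | 5/4; 3/2; 2 } — 19/16
G(BBRRRBB) = { 0; 1; 9/8; 19/16 | 5/4; 3/2; 2 } — 39/32
G(BBRRRBBR) = { 0; 1; 9/8; 19/16 | 39/32; 5/4; 3/2; 2 } — 77/64
G(BBRRRBBRB) = { 0; 1; 9/8; 19/16; 77/64 | 39/32; 5/4; 3/2; 2 } — 155/128
G(BBRRRBBRBB) = { 0; 1; 9/8; 19/16; 77/64; 155/128 | 39/32; 5/4; 3/2; 2 } — 311/256
G(BBRRRBBRBBR) = { 0; 1; 9/8; 19/16; 77/64; 155/128 | 311/256; 39/32; 5/4; 3/2; 2 } — 621/512
G(BBRRRBBRBBRR) = { 0; 1; 9/8; 19/16; 77/64; 155/128 | 621/512; 311/256; 39/32; 5/4; 3/2; 2 } — 1241/1024
G(BBRRRBBRBBRRB) = { 0; 1; 9/8; 19/16; 77/64; 155/128; 1241/1024 | 621/512; 311/256; 39/32; 5/4; 3/2; 2 } — 2483/2048
G(BBRRRBBRBBRRBB) = { 0; 1; 9/8; 19/16; 77/64; 155/128; 1241/1024; 2483/2048 | 621/512; 311/256; 39/32; 5/4; 3/2; 2 } — 4967/4096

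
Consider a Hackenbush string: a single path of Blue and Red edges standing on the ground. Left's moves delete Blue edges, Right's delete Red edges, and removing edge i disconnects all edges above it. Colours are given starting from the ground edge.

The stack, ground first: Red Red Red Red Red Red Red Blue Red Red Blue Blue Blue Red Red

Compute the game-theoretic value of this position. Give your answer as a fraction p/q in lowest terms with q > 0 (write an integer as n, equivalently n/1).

-1735/256

Prefix values for Red Red Red Red Red Red Red Blue Red Red Blue Blue Blue Red Red via {L|R} + simplicity:
edge 1 of 15 (Red): { ∅ | 0 } — -1
edge 2 of 15 (Red): { ∅ | -1, 0 } — -2
edge 3 of 15 (Red): { ∅ | -2, -1, 0 } — -3
edge 4 of 15 (Red): { ∅ | -3, -2, -1, 0 } — -4
edge 5 of 15 (Red): { ∅ | -4, -3, -2, -1, 0 } — -5
edge 6 of 15 (Red): { ∅ | -5, -4, -3, -2, -1, 0 } — -6
edge 7 of 15 (Red): { ∅ | -6, -5, -4, -3, -2, -1, 0 } — -7
edge 8 of 15 (Blue): { -7 | -6, -5, -4, -3, -2, -1, 0 } — -13/2
edge 9 of 15 (Red): { -7 | -13/2, -6, -5, -4, -3, -2, -1, 0 } — -27/4
edge 10 of 15 (Red): { -7 | -27/4, -13/2, -6, -5, -4, -3, -2, -1, 0 } — -55/8
edge 11 of 15 (Blue): { -7, -55/8 | -27/4, -13/2, -6, -5, -4, -3, -2, -1, 0 } — -109/16
edge 12 of 15 (Blue): { -7, -55/8, -109/16 | -27/4, -13/2, -6, -5, -4, -3, -2, -1, 0 } — -217/32
edge 13 of 15 (Blue): { -7, -55/8, -109/16, -217/32 | -27/4, -13/2, -6, -5, -4, -3, -2, -1, 0 } — -433/64
edge 14 of 15 (Red): { -7, -55/8, -109/16, -217/32 | -433/64, -27/4, -13/2, -6, -5, -4, -3, -2, -1, 0 } — -867/128
edge 15 of 15 (Red): { -7, -55/8, -109/16, -217/32 | -867/128, -433/64, -27/4, -13/2, -6, -5, -4, -3, -2, -1, 0 } — -1735/256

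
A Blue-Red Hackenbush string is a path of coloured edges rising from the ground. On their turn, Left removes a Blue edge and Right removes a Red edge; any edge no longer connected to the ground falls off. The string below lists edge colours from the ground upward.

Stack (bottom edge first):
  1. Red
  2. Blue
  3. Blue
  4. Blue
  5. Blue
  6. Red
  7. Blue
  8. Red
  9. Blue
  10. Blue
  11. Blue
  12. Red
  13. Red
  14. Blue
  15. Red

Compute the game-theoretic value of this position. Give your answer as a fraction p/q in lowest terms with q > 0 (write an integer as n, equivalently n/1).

-1307/16384

step 1: add Red to get R; options L={ · } R={ 0 } gives -1
step 2: add Blue to get RB; options L={ -1 } R={ 0 } gives -1/2
step 3: add Blue to get RBB; options L={ -1, -1/2 } R={ 0 } gives -1/4
step 4: add Blue to get RBBB; options L={ -1, -1/2, -1/4 } R={ 0 } gives -1/8
step 5: add Blue to get RBBBB; options L={ -1, -1/2, -1/4, -1/8 } R={ 0 } gives -1/16
step 6: add Red to get RBBBBR; options L={ -1, -1/2, -1/4, -1/8 } R={ -1/16, 0 } gives -3/32
step 7: add Blue to get RBBBBRB; options L={ -1, -1/2, -1/4, -1/8, -3/32 } R={ -1/16, 0 } gives -5/64
step 8: add Red to get RBBBBRBR; options L={ -1, -1/2, -1/4, -1/8, -3/32 } R={ -5/64, -1/16, 0 } gives -11/128
step 9: add Blue to get RBBBBRBRB; options L={ -1, -1/2, -1/4, -1/8, -3/32, -11/128 } R={ -5/64, -1/16, 0 } gives -21/256
step 10: add Blue to get RBBBBRBRBB; options L={ -1, -1/2, -1/4, -1/8, -3/32, -11/128, -21/256 } R={ -5/64, -1/16, 0 } gives -41/512
step 11: add Blue to get RBBBBRBRBBB; options L={ -1, -1/2, -1/4, -1/8, -3/32, -11/128, -21/256, -41/512 } R={ -5/64, -1/16, 0 } gives -81/1024
step 12: add Red to get RBBBBRBRBBBR; options L={ -1, -1/2, -1/4, -1/8, -3/32, -11/128, -21/256, -41/512 } R={ -81/1024, -5/64, -1/16, 0 } gives -163/2048
step 13: add Red to get RBBBBRBRBBBRR; options L={ -1, -1/2, -1/4, -1/8, -3/32, -11/128, -21/256, -41/512 } R={ -163/2048, -81/1024, -5/64, -1/16, 0 } gives -327/4096
step 14: add Blue to get RBBBBRBRBBBRRB; options L={ -1, -1/2, -1/4, -1/8, -3/32, -11/128, -21/256, -41/512, -327/4096 } R={ -163/2048, -81/1024, -5/64, -1/16, 0 } gives -653/8192
step 15: add Red to get RBBBBRBRBBBRRBR; options L={ -1, -1/2, -1/4, -1/8, -3/32, -11/128, -21/256, -41/512, -327/4096 } R={ -653/8192, -163/2048, -81/1024, -5/64, -1/16, 0 } gives -1307/16384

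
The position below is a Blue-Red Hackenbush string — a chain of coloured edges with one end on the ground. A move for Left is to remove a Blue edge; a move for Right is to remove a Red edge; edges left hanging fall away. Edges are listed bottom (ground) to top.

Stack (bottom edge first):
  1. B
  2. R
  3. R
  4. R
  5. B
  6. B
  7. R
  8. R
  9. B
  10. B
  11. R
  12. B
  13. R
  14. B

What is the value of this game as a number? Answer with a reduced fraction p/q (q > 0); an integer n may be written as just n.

1643/8192

Build val(s[:k]) for k = 1..14, string s = B R R R B B R R B B R B R B.
edge 1 of 14 (B): { 0 | · } gives 1
edge 2 of 14 (R): { 0 | 1 } gives 1/2
edge 3 of 14 (R): { 0 | 1/2, 1 } gives 1/4
edge 4 of 14 (R): { 0 | 1/4, 1/2, 1 } gives 1/8
edge 5 of 14 (B): { 0, 1/8 | 1/4, 1/2, 1 } gives 3/16
edge 6 of 14 (B): { 0, 1/8, 3/16 | 1/4, 1/2, 1 } gives 7/32
edge 7 of 14 (R): { 0, 1/8, 3/16 | 7/32, 1/4, 1/2, 1 } gives 13/64
edge 8 of 14 (R): { 0, 1/8, 3/16 | 13/64, 7/32, 1/4, 1/2, 1 } gives 25/128
edge 9 of 14 (B): { 0, 1/8, 3/16, 25/128 | 13/64, 7/32, 1/4, 1/2, 1 } gives 51/256
edge 10 of 14 (B): { 0, 1/8, 3/16, 25/128, 51/256 | 13/64, 7/32, 1/4, 1/2, 1 } gives 103/512
edge 11 of 14 (R): { 0, 1/8, 3/16, 25/128, 51/256 | 103/512, 13/64, 7/32, 1/4, 1/2, 1 } gives 205/1024
edge 12 of 14 (B): { 0, 1/8, 3/16, 25/128, 51/256, 205/1024 | 103/512, 13/64, 7/32, 1/4, 1/2, 1 } gives 411/2048
edge 13 of 14 (R): { 0, 1/8, 3/16, 25/128, 51/256, 205/1024 | 411/2048, 103/512, 13/64, 7/32, 1/4, 1/2, 1 } gives 821/4096
edge 14 of 14 (B): { 0, 1/8, 3/16, 25/128, 51/256, 205/1024, 821/4096 | 411/2048, 103/512, 13/64, 7/32, 1/4, 1/2, 1 } gives 1643/8192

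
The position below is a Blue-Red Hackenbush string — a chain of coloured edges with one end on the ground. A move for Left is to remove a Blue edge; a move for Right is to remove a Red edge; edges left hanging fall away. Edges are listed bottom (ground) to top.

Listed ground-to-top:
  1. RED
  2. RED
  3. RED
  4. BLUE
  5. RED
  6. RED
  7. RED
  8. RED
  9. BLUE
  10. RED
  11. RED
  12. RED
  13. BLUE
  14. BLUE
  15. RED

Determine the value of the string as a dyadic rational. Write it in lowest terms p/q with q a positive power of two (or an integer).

Build g(s[:k]) for k = 1..15, string s = RED RED RED BLUE RED RED RED RED BLUE RED RED RED BLUE BLUE RED.
1 of 15 · R · max L −∞ · min R 0 — -1
2 of 15 · RR · max L −∞ · min R -1 — -2
3 of 15 · RRR · max L −∞ · min R -2 — -3
4 of 15 · RRRB · max L -3 · min R -2 — -5/2
5 of 15 · RRRBR · max L -3 · min R -5/2 — -11/4
6 of 15 · RRRBRR · max L -3 · min R -11/4 — -23/8
7 of 15 · RRRBRRR · max L -3 · min R -23/8 — -47/16
8 of 15 · RRRBRRRR · max L -3 · min R -47/16 — -95/32
9 of 15 · RRRBRRRRB · max L -95/32 · min R -47/16 — -189/64
10 of 15 · RRRBRRRRBR · max L -95/32 · min R -189/64 — -379/128
11 of 15 · RRRBRRRRBRR · max L -95/32 · min R -379/128 — -759/256
12 of 15 · RRRBRRRRBRRR · max L -95/32 · min R -759/256 — -1519/512
13 of 15 · RRRBRRRRBRRRB · max L -1519/512 · min R -759/256 — -3037/1024
14 of 15 · RRRBRRRRBRRRBB · max L -3037/1024 · min R -759/256 — -6073/2048
15 of 15 · RRRBRRRRBRRRBBR · max L -3037/1024 · min R -6073/2048 — -12147/4096

-12147/4096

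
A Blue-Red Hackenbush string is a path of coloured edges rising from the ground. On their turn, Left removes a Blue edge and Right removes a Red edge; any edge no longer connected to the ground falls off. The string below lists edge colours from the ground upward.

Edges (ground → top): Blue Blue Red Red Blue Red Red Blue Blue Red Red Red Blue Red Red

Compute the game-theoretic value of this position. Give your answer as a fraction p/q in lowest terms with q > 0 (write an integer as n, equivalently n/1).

10633/8192

Prefix values for Blue Blue Red Red Blue Red Red Blue Blue Red Red Red Blue Red Red via {L|R} + simplicity:
g_1 [B]  L=[0]  R=[—]  — 1
g_2 [BB]  L=[0; 1]  R=[—]  — 2
g_3 [BBR]  L=[0; 1]  R=[2]  — 3/2
g_4 [BBRR]  L=[0; 1]  R=[3/2; 2]  — 5/4
g_5 [BBRRB]  L=[0; 1; 5/4]  R=[3/2; 2]  — 11/8
g_6 [BBRRBR]  L=[0; 1; 5/4]  R=[11/8; 3/2; 2]  — 21/16
g_7 [BBRRBRR]  L=[0; 1; 5/4]  R=[21/16; 11/8; 3/2; 2]  — 41/32
g_8 [BBRRBRRB]  L=[0; 1; 5/4; 41/32]  R=[21/16; 11/8; 3/2; 2]  — 83/64
g_9 [BBRRBRRBB]  L=[0; 1; 5/4; 41/32; 83/64]  R=[21/16; 11/8; 3/2; 2]  — 167/128
g_10 [BBRRBRRBBR]  L=[0; 1; 5/4; 41/32; 83/64]  R=[167/128; 21/16; 11/8; 3/2; 2]  — 333/256
g_11 [BBRRBRRBBRR]  L=[0; 1; 5/4; 41/32; 83/64]  R=[333/256; 167/128; 21/16; 11/8; 3/2; 2]  — 665/512
g_12 [BBRRBRRBBRRR]  L=[0; 1; 5/4; 41/32; 83/64]  R=[665/512; 333/256; 167/128; 21/16; 11/8; 3/2; 2]  — 1329/1024
g_13 [BBRRBRRBBRRRB]  L=[0; 1; 5/4; 41/32; 83/64; 1329/1024]  R=[665/512; 333/256; 167/128; 21/16; 11/8; 3/2; 2]  — 2659/2048
g_14 [BBRRBRRBBRRRBR]  L=[0; 1; 5/4; 41/32; 83/64; 1329/1024]  R=[2659/2048; 665/512; 333/256; 167/128; 21/16; 11/8; 3/2; 2]  — 5317/4096
g_15 [BBRRBRRBBRRRBRR]  L=[0; 1; 5/4; 41/32; 83/64; 1329/1024]  R=[5317/4096; 2659/2048; 665/512; 333/256; 167/128; 21/16; 11/8; 3/2; 2]  — 10633/8192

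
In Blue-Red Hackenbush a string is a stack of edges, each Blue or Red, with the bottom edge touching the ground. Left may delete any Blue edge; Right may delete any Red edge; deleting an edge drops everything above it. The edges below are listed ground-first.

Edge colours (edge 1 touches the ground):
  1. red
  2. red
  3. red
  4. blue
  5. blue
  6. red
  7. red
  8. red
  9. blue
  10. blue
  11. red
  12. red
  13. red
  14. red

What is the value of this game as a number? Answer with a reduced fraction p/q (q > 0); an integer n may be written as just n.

Build value(s[:k]) for k = 1..14, string s = red red red blue blue red red red blue blue red red red red.
r: Left { — }, Right { 0 } so simplest -1
rr: Left { — }, Right { -1 0 } so simplest -2
rrr: Left { — }, Right { -2 -1 0 } so simplest -3
rrrb: Left { -3 }, Right { -2 -1 0 } so simplest -5/2
rrrbb: Left { -3 -5/2 }, Right { -2 -1 0 } so simplest -9/4
rrrbbr: Left { -3 -5/2 }, Right { -9/4 -2 -1 0 } so simplest -19/8
rrrbbrr: Left { -3 -5/2 }, Right { -19/8 -9/4 -2 -1 0 } so simplest -39/16
rrrbbrrr: Left { -3 -5/2 }, Right { -39/16 -19/8 -9/4 -2 -1 0 } so simplest -79/32
rrrbbrrrb: Left { -3 -5/2 -79/32 }, Right { -39/16 -19/8 -9/4 -2 -1 0 } so simplest -157/64
rrrbbrrrbb: Left { -3 -5/2 -79/32 -157/64 }, Right { -39/16 -19/8 -9/4 -2 -1 0 } so simplest -313/128
rrrbbrrrbbr: Left { -3 -5/2 -79/32 -157/64 }, Right { -313/128 -39/16 -19/8 -9/4 -2 -1 0 } so simplest -627/256
rrrbbrrrbbrr: Left { -3 -5/2 -79/32 -157/64 }, Right { -627/256 -313/128 -39/16 -19/8 -9/4 -2 -1 0 } so simplest -1255/512
rrrbbrrrbbrrr: Left { -3 -5/2 -79/32 -157/64 }, Right { -1255/512 -627/256 -313/128 -39/16 -19/8 -9/4 -2 -1 0 } so simplest -2511/1024
rrrbbrrrbbrrrr: Left { -3 -5/2 -79/32 -157/64 }, Right { -2511/1024 -1255/512 -627/256 -313/128 -39/16 -19/8 -9/4 -2 -1 0 } so simplest -5023/2048

-5023/2048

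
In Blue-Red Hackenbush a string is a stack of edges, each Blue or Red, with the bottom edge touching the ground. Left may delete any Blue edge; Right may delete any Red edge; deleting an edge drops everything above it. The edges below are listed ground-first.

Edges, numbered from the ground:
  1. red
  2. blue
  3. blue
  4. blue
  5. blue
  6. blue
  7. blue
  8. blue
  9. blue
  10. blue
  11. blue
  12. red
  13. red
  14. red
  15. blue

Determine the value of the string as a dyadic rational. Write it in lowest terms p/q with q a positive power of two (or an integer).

-29/16384

Prefix values for red blue blue blue blue blue blue blue blue blue blue red red red blue via {L|R} + simplicity:
edge 1 of 15 (red): { — | 0 } gives -1
edge 2 of 15 (blue): { -1 | 0 } gives -1/2
edge 3 of 15 (blue): { -1,-1/2 | 0 } gives -1/4
edge 4 of 15 (blue): { -1,-1/2,-1/4 | 0 } gives -1/8
edge 5 of 15 (blue): { -1,-1/2,-1/4,-1/8 | 0 } gives -1/16
edge 6 of 15 (blue): { -1,-1/2,-1/4,-1/8,-1/16 | 0 } gives -1/32
edge 7 of 15 (blue): { -1,-1/2,-1/4,-1/8,-1/16,-1/32 | 0 } gives -1/64
edge 8 of 15 (blue): { -1,-1/2,-1/4,-1/8,-1/16,-1/32,-1/64 | 0 } gives -1/128
edge 9 of 15 (blue): { -1,-1/2,-1/4,-1/8,-1/16,-1/32,-1/64,-1/128 | 0 } gives -1/256
edge 10 of 15 (blue): { -1,-1/2,-1/4,-1/8,-1/16,-1/32,-1/64,-1/128,-1/256 | 0 } gives -1/512
edge 11 of 15 (blue): { -1,-1/2,-1/4,-1/8,-1/16,-1/32,-1/64,-1/128,-1/256,-1/512 | 0 } gives -1/1024
edge 12 of 15 (red): { -1,-1/2,-1/4,-1/8,-1/16,-1/32,-1/64,-1/128,-1/256,-1/512 | -1/1024,0 } gives -3/2048
edge 13 of 15 (red): { -1,-1/2,-1/4,-1/8,-1/16,-1/32,-1/64,-1/128,-1/256,-1/512 | -3/2048,-1/1024,0 } gives -7/4096
edge 14 of 15 (red): { -1,-1/2,-1/4,-1/8,-1/16,-1/32,-1/64,-1/128,-1/256,-1/512 | -7/4096,-3/2048,-1/1024,0 } gives -15/8192
edge 15 of 15 (blue): { -1,-1/2,-1/4,-1/8,-1/16,-1/32,-1/64,-1/128,-1/256,-1/512,-15/8192 | -7/4096,-3/2048,-1/1024,0 } gives -29/16384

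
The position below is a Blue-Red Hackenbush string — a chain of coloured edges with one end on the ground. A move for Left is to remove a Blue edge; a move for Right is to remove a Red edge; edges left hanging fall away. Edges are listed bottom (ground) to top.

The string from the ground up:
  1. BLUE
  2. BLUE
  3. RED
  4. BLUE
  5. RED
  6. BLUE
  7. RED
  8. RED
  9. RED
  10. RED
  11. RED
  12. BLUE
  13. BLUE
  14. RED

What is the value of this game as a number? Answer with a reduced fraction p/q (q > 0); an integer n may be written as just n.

step 1: add BLUE to get B; options L={ 0 } R={ none } => 1
step 2: add BLUE to get BB; options L={ 0 1 } R={ none } => 2
step 3: add RED to get BBR; options L={ 0 1 } R={ 2 } => 3/2
step 4: add BLUE to get BBRB; options L={ 0 1 3/2 } R={ 2 } => 7/4
step 5: add RED to get BBRBR; options L={ 0 1 3/2 } R={ 7/4 2 } => 13/8
step 6: add BLUE to get BBRBRB; options L={ 0 1 3/2 13/8 } R={ 7/4 2 } => 27/16
step 7: add RED to get BBRBRBR; options L={ 0 1 3/2 13/8 } R={ 27/16 7/4 2 } => 53/32
step 8: add RED to get BBRBRBRR; options L={ 0 1 3/2 13/8 } R={ 53/32 27/16 7/4 2 } => 105/64
step 9: add RED to get BBRBRBRRR; options L={ 0 1 3/2 13/8 } R={ 105/64 53/32 27/16 7/4 2 } => 209/128
step 10: add RED to get BBRBRBRRRR; options L={ 0 1 3/2 13/8 } R={ 209/128 105/64 53/32 27/16 7/4 2 } => 417/256
step 11: add RED to get BBRBRBRRRRR; options L={ 0 1 3/2 13/8 } R={ 417/256 209/128 105/64 53/32 27/16 7/4 2 } => 833/512
step 12: add BLUE to get BBRBRBRRRRRB; options L={ 0 1 3/2 13/8 833/512 } R={ 417/256 209/128 105/64 53/32 27/16 7/4 2 } => 1667/1024
step 13: add BLUE to get BBRBRBRRRRRBB; options L={ 0 1 3/2 13/8 833/512 1667/1024 } R={ 417/256 209/128 105/64 53/32 27/16 7/4 2 } => 3335/2048
step 14: add RED to get BBRBRBRRRRRBBR; options L={ 0 1 3/2 13/8 833/512 1667/1024 } R={ 3335/2048 417/256 209/128 105/64 53/32 27/16 7/4 2 } => 6669/4096

6669/4096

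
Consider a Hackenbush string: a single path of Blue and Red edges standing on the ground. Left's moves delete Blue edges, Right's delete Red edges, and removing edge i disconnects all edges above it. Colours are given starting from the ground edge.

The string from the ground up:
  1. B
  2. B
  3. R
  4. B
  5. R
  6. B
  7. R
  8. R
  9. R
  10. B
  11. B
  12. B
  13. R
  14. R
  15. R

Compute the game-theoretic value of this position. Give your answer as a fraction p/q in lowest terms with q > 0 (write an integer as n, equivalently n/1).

13425/8192

v_1 [B]  L=[0]  R=[]  → 1
v_2 [BB]  L=[0 1]  R=[]  → 2
v_3 [BBR]  L=[0 1]  R=[2]  → 3/2
v_4 [BBRB]  L=[0 1 3/2]  R=[2]  → 7/4
v_5 [BBRBR]  L=[0 1 3/2]  R=[7/4 2]  → 13/8
v_6 [BBRBRB]  L=[0 1 3/2 13/8]  R=[7/4 2]  → 27/16
v_7 [BBRBRBR]  L=[0 1 3/2 13/8]  R=[27/16 7/4 2]  → 53/32
v_8 [BBRBRBRR]  L=[0 1 3/2 13/8]  R=[53/32 27/16 7/4 2]  → 105/64
v_9 [BBRBRBRRR]  L=[0 1 3/2 13/8]  R=[105/64 53/32 27/16 7/4 2]  → 209/128
v_10 [BBRBRBRRRB]  L=[0 1 3/2 13/8 209/128]  R=[105/64 53/32 27/16 7/4 2]  → 419/256
v_11 [BBRBRBRRRBB]  L=[0 1 3/2 13/8 209/128 419/256]  R=[105/64 53/32 27/16 7/4 2]  → 839/512
v_12 [BBRBRBRRRBBB]  L=[0 1 3/2 13/8 209/128 419/256 839/512]  R=[105/64 53/32 27/16 7/4 2]  → 1679/1024
v_13 [BBRBRBRRRBBBR]  L=[0 1 3/2 13/8 209/128 419/256 839/512]  R=[1679/1024 105/64 53/32 27/16 7/4 2]  → 3357/2048
v_14 [BBRBRBRRRBBBRR]  L=[0 1 3/2 13/8 209/128 419/256 839/512]  R=[3357/2048 1679/1024 105/64 53/32 27/16 7/4 2]  → 6713/4096
v_15 [BBRBRBRRRBBBRRR]  L=[0 1 3/2 13/8 209/128 419/256 839/512]  R=[6713/4096 3357/2048 1679/1024 105/64 53/32 27/16 7/4 2]  → 13425/8192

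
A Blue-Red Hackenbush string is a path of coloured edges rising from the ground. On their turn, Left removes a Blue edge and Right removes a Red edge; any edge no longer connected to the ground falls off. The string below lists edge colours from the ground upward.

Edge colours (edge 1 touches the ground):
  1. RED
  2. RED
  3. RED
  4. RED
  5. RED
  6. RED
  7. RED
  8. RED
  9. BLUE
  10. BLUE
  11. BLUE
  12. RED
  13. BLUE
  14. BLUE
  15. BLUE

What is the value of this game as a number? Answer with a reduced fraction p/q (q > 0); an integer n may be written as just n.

Prefix values for RED RED RED RED RED RED RED RED BLUE BLUE BLUE RED BLUE BLUE BLUE via {L|R} + simplicity:
R: Left { (no moves) }, Right { 0 } ⇒ simplest -1
RR: Left { (no moves) }, Right { -1; 0 } ⇒ simplest -2
RRR: Left { (no moves) }, Right { -2; -1; 0 } ⇒ simplest -3
RRRR: Left { (no moves) }, Right { -3; -2; -1; 0 } ⇒ simplest -4
RRRRR: Left { (no moves) }, Right { -4; -3; -2; -1; 0 } ⇒ simplest -5
RRRRRR: Left { (no moves) }, Right { -5; -4; -3; -2; -1; 0 } ⇒ simplest -6
RRRRRRR: Left { (no moves) }, Right { -6; -5; -4; -3; -2; -1; 0 } ⇒ simplest -7
RRRRRRRR: Left { (no moves) }, Right { -7; -6; -5; -4; -3; -2; -1; 0 } ⇒ simplest -8
RRRRRRRRB: Left { -8 }, Right { -7; -6; -5; -4; -3; -2; -1; 0 } ⇒ simplest -15/2
RRRRRRRRBB: Left { -8; -15/2 }, Right { -7; -6; -5; -4; -3; -2; -1; 0 } ⇒ simplest -29/4
RRRRRRRRBBB: Left { -8; -15/2; -29/4 }, Right { -7; -6; -5; -4; -3; -2; -1; 0 } ⇒ simplest -57/8
RRRRRRRRBBBR: Left { -8; -15/2; -29/4 }, Right { -57/8; -7; -6; -5; -4; -3; -2; -1; 0 } ⇒ simplest -115/16
RRRRRRRRBBBRB: Left { -8; -15/2; -29/4; -115/16 }, Right { -57/8; -7; -6; -5; -4; -3; -2; -1; 0 } ⇒ simplest -229/32
RRRRRRRRBBBRBB: Left { -8; -15/2; -29/4; -115/16; -229/32 }, Right { -57/8; -7; -6; -5; -4; -3; -2; -1; 0 } ⇒ simplest -457/64
RRRRRRRRBBBRBBB: Left { -8; -15/2; -29/4; -115/16; -229/32; -457/64 }, Right { -57/8; -7; -6; -5; -4; -3; -2; -1; 0 } ⇒ simplest -913/128

-913/128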